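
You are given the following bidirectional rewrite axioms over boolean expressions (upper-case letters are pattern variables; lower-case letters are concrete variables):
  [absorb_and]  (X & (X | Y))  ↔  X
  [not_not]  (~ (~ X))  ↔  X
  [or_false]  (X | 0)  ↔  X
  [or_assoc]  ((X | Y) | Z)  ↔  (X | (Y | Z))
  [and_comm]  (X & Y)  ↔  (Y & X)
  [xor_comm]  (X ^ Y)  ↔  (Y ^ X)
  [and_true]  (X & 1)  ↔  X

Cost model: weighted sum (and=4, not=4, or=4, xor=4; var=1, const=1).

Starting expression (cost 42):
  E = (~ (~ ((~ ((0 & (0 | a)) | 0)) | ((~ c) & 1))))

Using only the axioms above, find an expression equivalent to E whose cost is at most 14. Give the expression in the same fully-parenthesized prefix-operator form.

((~ 0) | (~ c))   [cost 14]

step 1: absorb_and (→) rewrites (0 & (0 | a)) into 0, now (~ (~ ((~ (0 | 0)) | ((~ c) & 1))))
step 2: or_false (→) rewrites (0 | 0) into 0, now (~ (~ ((~ 0) | ((~ c) & 1))))
step 3: not_not (→) rewrites (~ (~ ((~ 0) | ((~ c) & 1)))) into ((~ 0) | ((~ c) & 1))
step 4: and_true (→) rewrites ((~ c) & 1) into (~ c), reaching cost 14 (bound 14)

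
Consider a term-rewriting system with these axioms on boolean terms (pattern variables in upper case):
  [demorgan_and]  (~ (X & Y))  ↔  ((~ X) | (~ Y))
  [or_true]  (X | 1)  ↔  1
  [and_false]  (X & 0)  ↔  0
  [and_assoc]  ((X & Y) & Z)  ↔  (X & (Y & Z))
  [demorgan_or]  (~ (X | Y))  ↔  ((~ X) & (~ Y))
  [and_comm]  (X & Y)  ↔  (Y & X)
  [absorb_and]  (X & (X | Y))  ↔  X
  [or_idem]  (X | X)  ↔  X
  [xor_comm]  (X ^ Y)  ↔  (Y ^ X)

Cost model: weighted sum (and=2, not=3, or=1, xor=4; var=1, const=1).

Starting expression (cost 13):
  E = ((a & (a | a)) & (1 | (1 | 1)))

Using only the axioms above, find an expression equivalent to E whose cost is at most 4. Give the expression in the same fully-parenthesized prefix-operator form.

(a & 1)   [cost 4]

step 1: or_idem (→) rewrites (1 | 1) into 1, now ((a & (a | a)) & (1 | 1))
step 2: or_idem (→) rewrites (1 | 1) into 1, now ((a & (a | a)) & 1)
step 3: absorb_and (→) rewrites (a & (a | a)) into a, reaching cost 4 (bound 4)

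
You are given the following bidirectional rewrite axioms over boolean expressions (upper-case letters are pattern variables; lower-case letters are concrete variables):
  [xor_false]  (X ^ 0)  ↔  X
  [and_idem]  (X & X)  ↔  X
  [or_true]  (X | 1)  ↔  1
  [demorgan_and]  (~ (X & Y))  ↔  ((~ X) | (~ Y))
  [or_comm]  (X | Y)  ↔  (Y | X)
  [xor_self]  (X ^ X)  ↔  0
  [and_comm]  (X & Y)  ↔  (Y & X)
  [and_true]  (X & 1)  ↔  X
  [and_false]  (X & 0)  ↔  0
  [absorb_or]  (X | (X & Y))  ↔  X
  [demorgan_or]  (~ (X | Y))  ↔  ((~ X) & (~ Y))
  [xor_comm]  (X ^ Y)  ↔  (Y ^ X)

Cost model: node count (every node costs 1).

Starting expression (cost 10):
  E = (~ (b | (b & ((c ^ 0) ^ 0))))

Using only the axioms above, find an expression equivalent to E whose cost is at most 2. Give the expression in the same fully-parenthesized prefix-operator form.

step 1: xor_false (→) rewrites (c ^ 0) into c, now (~ (b | (b & (c ^ 0))))
step 2: xor_false (→) rewrites (c ^ 0) into c, now (~ (b | (b & c)))
step 3: absorb_or (→) rewrites (b | (b & c)) into b, reaching cost 2 (bound 2)

(~ b)   [cost 2]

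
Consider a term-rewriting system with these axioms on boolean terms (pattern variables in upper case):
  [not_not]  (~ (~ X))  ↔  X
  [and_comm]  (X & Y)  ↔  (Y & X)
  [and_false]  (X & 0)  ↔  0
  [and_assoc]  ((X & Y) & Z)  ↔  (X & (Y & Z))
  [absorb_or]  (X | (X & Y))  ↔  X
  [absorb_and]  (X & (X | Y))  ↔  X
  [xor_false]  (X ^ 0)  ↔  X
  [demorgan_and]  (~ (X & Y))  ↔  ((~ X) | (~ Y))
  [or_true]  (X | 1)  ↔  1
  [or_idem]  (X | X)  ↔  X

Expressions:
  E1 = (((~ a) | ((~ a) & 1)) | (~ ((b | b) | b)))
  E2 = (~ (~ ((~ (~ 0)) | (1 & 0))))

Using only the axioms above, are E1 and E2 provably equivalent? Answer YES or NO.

NO

Every axiom is a valid identity, so a rewrite proof would force E1 and E2 to agree under every assignment.
At a=0, b=0: E1 = 1 but E2 = 0; they differ, so no derivation exists.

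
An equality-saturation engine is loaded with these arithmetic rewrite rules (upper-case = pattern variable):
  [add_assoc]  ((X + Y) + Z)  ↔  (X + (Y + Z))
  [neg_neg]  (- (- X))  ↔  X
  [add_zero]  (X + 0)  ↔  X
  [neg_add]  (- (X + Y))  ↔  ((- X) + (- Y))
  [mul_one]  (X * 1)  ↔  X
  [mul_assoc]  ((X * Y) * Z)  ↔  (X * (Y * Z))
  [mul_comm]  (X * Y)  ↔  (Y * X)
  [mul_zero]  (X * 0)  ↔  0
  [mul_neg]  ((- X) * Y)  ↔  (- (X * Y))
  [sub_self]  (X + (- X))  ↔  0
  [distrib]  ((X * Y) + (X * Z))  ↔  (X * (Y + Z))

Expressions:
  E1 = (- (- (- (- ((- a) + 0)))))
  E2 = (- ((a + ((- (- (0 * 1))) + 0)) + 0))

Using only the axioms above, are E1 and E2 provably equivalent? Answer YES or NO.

(1) (- (- (- ((- a) + 0))))  =[neg_neg →]=  (- ((- a) + 0))    ⊢ (- (- ((- a) + 0)))
(2) (- (- ((- a) + 0)))  =[neg_neg →]=  ((- a) + 0)
(3) ((- a) + 0)  =[add_zero →]=  (- a)
(4) a  =[add_zero ←]=  (a + 0)    ⊢ (- (a + 0))
(5) 0  =[add_zero ←]=  (0 + 0)    ⊢ (- (a + (0 + 0)))
(6) 0  =[mul_one ←]=  (0 * 1)    ⊢ (- (a + ((0 * 1) + 0)))
(7) (a + ((0 * 1) + 0))  =[add_zero ←]=  ((a + ((0 * 1) + 0)) + 0)    ⊢ (- ((a + ((0 * 1) + 0)) + 0))
(8) (0 * 1)  =[neg_neg ←]=  (- (- (0 * 1)))    ⊢ E2

YES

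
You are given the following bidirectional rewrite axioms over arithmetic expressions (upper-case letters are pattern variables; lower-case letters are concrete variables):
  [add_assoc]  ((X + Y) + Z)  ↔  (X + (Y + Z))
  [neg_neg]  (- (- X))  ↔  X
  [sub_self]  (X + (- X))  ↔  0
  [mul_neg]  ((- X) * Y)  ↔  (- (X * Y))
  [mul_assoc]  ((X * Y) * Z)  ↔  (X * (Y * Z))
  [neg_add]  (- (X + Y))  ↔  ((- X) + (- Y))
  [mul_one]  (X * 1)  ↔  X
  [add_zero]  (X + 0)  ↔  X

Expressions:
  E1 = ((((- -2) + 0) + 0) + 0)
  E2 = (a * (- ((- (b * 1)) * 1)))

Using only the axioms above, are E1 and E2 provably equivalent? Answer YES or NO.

The axioms are sound identities: if E1 ↔* E2 then E1 and E2 evaluate identically under any assignment.
Under a=0, b=0: E1 evaluates to 2, E2 to 0. Distinct ⇒ no rewrite sequence connects them.

NO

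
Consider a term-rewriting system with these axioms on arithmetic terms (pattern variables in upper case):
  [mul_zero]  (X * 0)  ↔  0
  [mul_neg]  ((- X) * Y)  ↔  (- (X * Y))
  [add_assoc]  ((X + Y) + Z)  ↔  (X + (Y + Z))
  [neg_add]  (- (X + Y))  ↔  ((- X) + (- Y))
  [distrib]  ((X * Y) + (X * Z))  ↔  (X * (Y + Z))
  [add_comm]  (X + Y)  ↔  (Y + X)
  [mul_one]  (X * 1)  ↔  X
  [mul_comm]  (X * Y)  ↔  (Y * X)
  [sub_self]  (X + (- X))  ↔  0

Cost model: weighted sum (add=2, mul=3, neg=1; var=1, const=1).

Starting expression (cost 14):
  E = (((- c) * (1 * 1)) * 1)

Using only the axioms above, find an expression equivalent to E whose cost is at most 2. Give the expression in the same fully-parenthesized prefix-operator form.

1. [mul_one →] (1 * 1)  →  1;  E = (((- c) * 1) * 1)
2. [mul_one →] ((- c) * 1)  →  (- c);  E = ((- c) * 1)
3. [mul_one →] ((- c) * 1)  →  (- c);  cost 2 ≤ 2, done

(- c)   [cost 2]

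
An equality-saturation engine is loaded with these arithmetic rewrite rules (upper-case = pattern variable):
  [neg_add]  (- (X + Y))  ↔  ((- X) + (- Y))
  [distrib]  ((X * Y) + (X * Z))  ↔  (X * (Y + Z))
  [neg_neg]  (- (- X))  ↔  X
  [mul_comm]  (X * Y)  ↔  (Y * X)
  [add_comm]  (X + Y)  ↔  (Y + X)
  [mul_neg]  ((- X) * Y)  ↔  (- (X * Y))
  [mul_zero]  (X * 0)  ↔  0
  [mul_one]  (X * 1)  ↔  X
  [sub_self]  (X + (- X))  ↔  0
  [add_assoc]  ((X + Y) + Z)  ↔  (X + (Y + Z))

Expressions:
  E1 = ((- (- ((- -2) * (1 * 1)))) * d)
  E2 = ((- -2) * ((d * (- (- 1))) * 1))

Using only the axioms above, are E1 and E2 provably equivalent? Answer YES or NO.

YES

1. [neg_neg →] (- (- ((- -2) * (1 * 1))))  →  ((- -2) * (1 * 1));  E1 = (((- -2) * (1 * 1)) * d)
2. [mul_one →] (1 * 1)  →  1;  E1 = (((- -2) * 1) * d)
3. [mul_one →] ((- -2) * 1)  →  (- -2);  E1 = ((- -2) * d)
4. [mul_one ←] d  →  (d * 1);  E1 = ((- -2) * (d * 1))
5. [mul_one ←] d  →  (d * 1);  E1 = ((- -2) * ((d * 1) * 1))
6. [neg_neg ←] 1  →  (- (- 1));  this is E2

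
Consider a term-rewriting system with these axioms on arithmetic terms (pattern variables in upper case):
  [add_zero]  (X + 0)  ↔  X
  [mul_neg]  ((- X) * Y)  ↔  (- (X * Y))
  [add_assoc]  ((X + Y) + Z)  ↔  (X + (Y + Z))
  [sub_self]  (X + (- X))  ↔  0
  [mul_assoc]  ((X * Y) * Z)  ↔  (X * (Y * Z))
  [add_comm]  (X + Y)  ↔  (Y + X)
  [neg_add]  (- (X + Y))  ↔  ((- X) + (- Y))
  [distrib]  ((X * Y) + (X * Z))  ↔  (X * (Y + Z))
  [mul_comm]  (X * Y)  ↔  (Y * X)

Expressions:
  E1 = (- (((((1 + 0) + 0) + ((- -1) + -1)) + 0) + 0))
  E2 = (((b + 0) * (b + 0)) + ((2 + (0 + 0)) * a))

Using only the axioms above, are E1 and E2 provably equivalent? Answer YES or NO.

The axioms are sound identities: if E1 ↔* E2 then E1 and E2 evaluate identically under any assignment.
Under a=0, b=0: E1 evaluates to -1, E2 to 0. Distinct ⇒ no rewrite sequence connects them.

NO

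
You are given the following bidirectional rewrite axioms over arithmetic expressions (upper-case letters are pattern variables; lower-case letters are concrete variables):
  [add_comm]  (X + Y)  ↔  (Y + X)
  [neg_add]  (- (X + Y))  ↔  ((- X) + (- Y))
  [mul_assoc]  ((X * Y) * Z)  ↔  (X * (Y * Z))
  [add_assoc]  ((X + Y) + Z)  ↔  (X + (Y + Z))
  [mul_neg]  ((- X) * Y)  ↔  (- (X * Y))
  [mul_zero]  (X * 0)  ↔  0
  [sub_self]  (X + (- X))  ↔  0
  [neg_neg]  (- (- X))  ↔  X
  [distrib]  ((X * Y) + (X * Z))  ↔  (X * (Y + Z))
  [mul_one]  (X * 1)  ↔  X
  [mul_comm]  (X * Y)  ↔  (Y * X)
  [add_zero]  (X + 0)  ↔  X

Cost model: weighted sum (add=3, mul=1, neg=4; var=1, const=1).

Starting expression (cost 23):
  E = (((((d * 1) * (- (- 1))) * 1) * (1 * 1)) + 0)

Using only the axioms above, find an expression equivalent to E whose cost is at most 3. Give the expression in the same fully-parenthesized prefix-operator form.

step 1: mul_one (→) rewrites (((d * 1) * (- (- 1))) * 1) into ((d * 1) * (- (- 1))), now ((((d * 1) * (- (- 1))) * (1 * 1)) + 0)
step 2: neg_neg (→) rewrites (- (- 1)) into 1, now ((((d * 1) * 1) * (1 * 1)) + 0)
step 3: mul_assoc (→) rewrites (((d * 1) * 1) * (1 * 1)) into ((d * 1) * (1 * (1 * 1))), now (((d * 1) * (1 * (1 * 1))) + 0)
step 4: mul_comm (→) rewrites (1 * (1 * 1)) into ((1 * 1) * 1), now (((d * 1) * ((1 * 1) * 1)) + 0)
step 5: mul_one (→) rewrites (1 * 1) into 1, now (((d * 1) * (1 * 1)) + 0)
step 6: add_zero (→) rewrites (((d * 1) * (1 * 1)) + 0) into ((d * 1) * (1 * 1))
step 7: mul_one (→) rewrites (d * 1) into d, now (d * (1 * 1))
step 8: mul_one (→) rewrites (1 * 1) into 1, reaching cost 3 (bound 3)

(d * 1)   [cost 3]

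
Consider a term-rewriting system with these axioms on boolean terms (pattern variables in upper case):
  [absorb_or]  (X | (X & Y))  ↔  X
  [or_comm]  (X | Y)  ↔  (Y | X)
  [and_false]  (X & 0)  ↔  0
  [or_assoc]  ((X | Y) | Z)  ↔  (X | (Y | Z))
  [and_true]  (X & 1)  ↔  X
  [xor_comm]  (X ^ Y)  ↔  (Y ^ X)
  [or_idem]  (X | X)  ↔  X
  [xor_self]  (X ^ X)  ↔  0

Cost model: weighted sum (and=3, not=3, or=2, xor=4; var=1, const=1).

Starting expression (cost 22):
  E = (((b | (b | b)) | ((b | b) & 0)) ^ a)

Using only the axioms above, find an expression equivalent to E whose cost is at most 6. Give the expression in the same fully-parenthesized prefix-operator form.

1. [or_idem →] (b | b)  →  b;  E = (((b | b) | ((b | b) & 0)) ^ a)
2. [absorb_or →] ((b | b) | ((b | b) & 0))  →  (b | b);  E = ((b | b) ^ a)
3. [or_idem →] (b | b)  →  b;  cost 6 ≤ 6, done

(b ^ a)   [cost 6]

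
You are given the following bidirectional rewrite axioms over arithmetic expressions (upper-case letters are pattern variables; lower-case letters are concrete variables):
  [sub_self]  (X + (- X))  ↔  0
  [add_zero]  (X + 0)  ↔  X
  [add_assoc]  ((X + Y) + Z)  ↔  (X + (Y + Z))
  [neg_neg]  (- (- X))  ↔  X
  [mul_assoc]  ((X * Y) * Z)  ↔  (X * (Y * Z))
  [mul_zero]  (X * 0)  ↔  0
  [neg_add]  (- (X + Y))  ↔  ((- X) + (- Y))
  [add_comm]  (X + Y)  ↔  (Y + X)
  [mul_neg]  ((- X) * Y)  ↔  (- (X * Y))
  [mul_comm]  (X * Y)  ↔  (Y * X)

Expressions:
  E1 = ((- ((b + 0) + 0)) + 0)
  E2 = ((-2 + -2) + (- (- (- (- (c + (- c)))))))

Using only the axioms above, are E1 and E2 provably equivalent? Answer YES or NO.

NO

The axioms are sound identities: if E1 ↔* E2 then E1 and E2 evaluate identically under any assignment.
Under b=0, c=0: E1 evaluates to 0, E2 to -4. Distinct ⇒ no rewrite sequence connects them.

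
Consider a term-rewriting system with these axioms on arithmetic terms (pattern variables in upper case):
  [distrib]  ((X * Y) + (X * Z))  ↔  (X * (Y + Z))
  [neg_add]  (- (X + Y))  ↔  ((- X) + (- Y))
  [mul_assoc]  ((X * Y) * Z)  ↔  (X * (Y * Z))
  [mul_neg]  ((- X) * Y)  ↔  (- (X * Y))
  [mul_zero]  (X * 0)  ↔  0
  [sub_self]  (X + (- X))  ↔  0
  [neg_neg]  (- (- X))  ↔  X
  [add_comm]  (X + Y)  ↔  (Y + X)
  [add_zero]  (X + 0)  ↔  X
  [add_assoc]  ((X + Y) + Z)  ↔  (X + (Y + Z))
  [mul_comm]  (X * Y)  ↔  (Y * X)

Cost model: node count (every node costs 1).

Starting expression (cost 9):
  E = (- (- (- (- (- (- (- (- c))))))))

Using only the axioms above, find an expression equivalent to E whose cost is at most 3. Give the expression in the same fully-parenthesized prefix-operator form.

(- (- c))   [cost 3]

(1) (- (- (- (- (- (- (- (- c))))))))  =[neg_neg →]=  (- (- (- (- (- (- c))))))
(2) (- (- (- c)))  =[neg_neg →]=  (- c)    ⊢ (- (- (- (- c))))
(3) (- (- (- (- c))))  =[neg_neg →]=  (- (- c))    ⊢ cost 3, within 3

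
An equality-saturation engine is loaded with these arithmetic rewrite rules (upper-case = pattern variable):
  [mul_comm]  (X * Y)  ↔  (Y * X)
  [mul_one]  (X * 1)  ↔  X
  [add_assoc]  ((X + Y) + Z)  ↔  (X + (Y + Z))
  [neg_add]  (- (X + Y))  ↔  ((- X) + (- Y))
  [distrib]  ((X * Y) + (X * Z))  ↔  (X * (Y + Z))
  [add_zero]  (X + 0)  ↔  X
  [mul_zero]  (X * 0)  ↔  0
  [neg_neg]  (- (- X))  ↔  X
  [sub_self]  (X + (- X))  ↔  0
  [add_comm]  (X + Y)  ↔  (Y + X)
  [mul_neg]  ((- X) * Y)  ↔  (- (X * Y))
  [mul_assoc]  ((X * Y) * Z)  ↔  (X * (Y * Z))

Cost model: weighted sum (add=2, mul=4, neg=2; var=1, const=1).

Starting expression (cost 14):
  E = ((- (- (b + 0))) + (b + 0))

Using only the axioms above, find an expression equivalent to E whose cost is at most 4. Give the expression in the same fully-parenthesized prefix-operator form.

(1) (b + 0)  =[add_zero →]=  b    ⊢ ((- (- (b + 0))) + b)
(2) (b + 0)  =[add_zero →]=  b    ⊢ ((- (- b)) + b)
(3) (- (- b))  =[neg_neg →]=  b    ⊢ cost 4, within 4

(b + b)   [cost 4]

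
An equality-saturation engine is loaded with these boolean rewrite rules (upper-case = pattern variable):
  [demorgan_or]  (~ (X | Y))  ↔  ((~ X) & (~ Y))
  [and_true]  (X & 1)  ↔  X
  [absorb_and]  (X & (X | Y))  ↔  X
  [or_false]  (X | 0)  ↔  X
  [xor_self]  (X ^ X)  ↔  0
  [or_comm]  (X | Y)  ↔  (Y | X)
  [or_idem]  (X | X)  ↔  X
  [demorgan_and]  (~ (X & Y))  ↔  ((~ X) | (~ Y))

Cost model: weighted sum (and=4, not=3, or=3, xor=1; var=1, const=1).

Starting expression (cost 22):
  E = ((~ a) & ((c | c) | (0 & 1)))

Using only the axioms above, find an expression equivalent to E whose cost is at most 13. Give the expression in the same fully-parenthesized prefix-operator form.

((~ a) & (0 | c))   [cost 13]

step 1: or_comm (→) rewrites ((c | c) | (0 & 1)) into ((0 & 1) | (c | c)), now ((~ a) & ((0 & 1) | (c | c)))
step 2: or_idem (→) rewrites (c | c) into c, now ((~ a) & ((0 & 1) | c))
step 3: and_true (→) rewrites (0 & 1) into 0, reaching cost 13 (bound 13)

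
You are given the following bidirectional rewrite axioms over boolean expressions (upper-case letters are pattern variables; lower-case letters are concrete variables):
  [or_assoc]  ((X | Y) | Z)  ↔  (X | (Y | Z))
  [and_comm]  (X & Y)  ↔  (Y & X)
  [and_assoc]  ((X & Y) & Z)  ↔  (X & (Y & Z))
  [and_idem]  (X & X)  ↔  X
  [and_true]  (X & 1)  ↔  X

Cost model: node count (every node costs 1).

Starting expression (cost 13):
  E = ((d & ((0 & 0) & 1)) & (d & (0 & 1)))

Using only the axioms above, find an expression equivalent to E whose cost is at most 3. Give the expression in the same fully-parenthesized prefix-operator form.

(d & 0)   [cost 3]

(1) (0 & 0)  =[and_idem →]=  0    ⊢ ((d & (0 & 1)) & (d & (0 & 1)))
(2) ((d & (0 & 1)) & (d & (0 & 1)))  =[and_idem →]=  (d & (0 & 1))
(3) (0 & 1)  =[and_true →]=  0    ⊢ cost 3, within 3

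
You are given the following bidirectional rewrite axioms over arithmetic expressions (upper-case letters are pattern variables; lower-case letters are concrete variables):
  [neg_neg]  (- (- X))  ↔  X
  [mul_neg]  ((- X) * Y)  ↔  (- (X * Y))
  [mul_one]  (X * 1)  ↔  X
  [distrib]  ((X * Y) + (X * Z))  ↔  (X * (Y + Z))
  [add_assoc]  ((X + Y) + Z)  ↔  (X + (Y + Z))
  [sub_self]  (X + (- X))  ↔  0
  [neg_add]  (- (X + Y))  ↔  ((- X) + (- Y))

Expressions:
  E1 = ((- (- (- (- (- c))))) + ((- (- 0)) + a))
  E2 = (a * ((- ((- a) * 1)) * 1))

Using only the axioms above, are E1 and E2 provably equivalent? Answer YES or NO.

NO

Every axiom is a valid identity, so a rewrite proof would force E1 and E2 to agree under every assignment.
At a=0, c=1: E1 = -1 but E2 = 0; they differ, so no derivation exists.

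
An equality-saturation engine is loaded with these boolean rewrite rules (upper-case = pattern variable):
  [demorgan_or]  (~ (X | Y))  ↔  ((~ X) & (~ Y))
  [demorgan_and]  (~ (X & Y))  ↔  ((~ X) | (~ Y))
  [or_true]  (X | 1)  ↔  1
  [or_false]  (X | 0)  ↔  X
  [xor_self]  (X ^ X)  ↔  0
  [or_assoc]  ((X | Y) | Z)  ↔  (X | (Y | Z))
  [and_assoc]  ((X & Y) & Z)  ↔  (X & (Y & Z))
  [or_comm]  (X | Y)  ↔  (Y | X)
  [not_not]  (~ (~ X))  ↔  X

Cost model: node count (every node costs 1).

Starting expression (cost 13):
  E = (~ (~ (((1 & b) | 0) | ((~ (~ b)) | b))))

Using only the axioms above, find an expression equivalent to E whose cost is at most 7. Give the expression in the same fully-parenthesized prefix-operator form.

1. [not_not →] (~ (~ (((1 & b) | 0) | ((~ (~ b)) | b))))  →  (((1 & b) | 0) | ((~ (~ b)) | b))
2. [not_not →] (~ (~ b))  →  b;  E = (((1 & b) | 0) | (b | b))
3. [or_false →] ((1 & b) | 0)  →  (1 & b);  cost 7 ≤ 7, done

((1 & b) | (b | b))   [cost 7]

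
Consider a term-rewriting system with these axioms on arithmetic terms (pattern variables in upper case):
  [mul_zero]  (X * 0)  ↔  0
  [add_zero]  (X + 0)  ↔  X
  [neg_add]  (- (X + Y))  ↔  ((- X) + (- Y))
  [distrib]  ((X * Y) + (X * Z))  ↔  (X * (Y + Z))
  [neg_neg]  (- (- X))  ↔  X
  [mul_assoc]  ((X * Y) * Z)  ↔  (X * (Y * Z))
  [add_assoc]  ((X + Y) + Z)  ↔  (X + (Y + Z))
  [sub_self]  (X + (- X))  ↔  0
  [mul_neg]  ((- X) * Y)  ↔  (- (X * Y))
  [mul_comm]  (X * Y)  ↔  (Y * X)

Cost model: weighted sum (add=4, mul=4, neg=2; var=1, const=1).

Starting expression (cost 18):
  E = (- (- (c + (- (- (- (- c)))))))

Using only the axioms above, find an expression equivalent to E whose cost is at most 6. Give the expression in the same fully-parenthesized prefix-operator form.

step 1: neg_neg (→) rewrites (- (- c)) into c, now (- (- (c + (- (- c)))))
step 2: neg_neg (→) rewrites (- (- c)) into c, now (- (- (c + c)))
step 3: neg_neg (→) rewrites (- (- (c + c))) into (c + c), reaching cost 6 (bound 6)

(c + c)   [cost 6]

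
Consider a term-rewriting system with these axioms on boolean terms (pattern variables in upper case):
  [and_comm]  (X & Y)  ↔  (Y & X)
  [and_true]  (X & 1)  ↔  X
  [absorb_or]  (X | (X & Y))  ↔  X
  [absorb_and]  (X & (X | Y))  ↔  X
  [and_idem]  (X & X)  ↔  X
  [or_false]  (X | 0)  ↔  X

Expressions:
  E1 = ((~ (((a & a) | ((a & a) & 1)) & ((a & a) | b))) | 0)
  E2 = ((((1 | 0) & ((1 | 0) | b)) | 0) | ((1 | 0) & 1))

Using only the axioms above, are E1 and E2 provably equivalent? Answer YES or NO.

NO

The axioms are sound identities: if E1 ↔* E2 then E1 and E2 evaluate identically under any assignment.
Under a=1, b=0: E1 evaluates to 0, E2 to 1. Distinct ⇒ no rewrite sequence connects them.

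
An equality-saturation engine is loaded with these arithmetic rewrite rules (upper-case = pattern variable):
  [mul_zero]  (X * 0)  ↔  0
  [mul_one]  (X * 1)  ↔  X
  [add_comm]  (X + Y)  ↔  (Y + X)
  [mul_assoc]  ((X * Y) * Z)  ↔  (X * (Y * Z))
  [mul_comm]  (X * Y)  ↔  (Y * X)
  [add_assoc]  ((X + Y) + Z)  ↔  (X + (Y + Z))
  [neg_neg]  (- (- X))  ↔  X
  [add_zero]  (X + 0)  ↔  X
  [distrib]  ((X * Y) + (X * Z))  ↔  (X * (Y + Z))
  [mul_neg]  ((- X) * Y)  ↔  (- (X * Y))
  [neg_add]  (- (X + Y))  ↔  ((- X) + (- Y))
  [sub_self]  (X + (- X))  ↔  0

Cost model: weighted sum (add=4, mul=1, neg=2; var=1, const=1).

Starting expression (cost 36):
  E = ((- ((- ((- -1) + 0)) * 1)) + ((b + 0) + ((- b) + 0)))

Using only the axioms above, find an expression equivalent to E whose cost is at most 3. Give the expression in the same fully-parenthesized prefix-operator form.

1. [add_zero →] ((- -1) + 0)  →  (- -1);  E = ((- ((- (- -1)) * 1)) + ((b + 0) + ((- b) + 0)))
2. [add_zero →] (b + 0)  →  b;  E = ((- ((- (- -1)) * 1)) + (b + ((- b) + 0)))
3. [neg_neg →] (- (- -1))  →  -1;  E = ((- (-1 * 1)) + (b + ((- b) + 0)))
4. [add_zero →] ((- b) + 0)  →  (- b);  E = ((- (-1 * 1)) + (b + (- b)))
5. [mul_one →] (-1 * 1)  →  -1;  E = ((- -1) + (b + (- b)))
6. [sub_self →] (b + (- b))  →  0;  E = ((- -1) + 0)
7. [add_zero →] ((- -1) + 0)  →  (- -1);  cost 3 ≤ 3, done

(- -1)   [cost 3]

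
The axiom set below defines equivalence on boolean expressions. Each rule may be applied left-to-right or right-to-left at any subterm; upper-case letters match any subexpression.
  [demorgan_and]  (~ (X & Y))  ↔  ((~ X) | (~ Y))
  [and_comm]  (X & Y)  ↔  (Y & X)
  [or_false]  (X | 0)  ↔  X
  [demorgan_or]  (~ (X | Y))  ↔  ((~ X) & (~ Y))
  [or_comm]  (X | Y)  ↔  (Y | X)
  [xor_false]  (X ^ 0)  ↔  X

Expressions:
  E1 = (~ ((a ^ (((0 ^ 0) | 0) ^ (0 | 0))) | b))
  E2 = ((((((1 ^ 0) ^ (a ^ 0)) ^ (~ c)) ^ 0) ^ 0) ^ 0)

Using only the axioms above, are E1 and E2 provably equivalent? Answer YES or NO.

Every axiom is a valid identity, so a rewrite proof would force E1 and E2 to agree under every assignment.
At a=0, b=0, c=0: E1 = 1 but E2 = 0; they differ, so no derivation exists.

NO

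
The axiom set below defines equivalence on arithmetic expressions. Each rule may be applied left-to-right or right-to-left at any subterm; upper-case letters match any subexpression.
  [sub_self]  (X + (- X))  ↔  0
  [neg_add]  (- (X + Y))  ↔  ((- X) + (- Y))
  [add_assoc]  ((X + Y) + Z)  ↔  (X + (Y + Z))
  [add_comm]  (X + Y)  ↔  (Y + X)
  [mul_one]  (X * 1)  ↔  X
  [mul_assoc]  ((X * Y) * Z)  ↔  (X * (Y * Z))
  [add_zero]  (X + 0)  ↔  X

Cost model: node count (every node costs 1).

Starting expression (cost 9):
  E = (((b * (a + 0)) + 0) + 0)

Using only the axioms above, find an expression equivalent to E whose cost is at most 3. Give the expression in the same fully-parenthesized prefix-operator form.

step 1: add_zero (→) rewrites ((b * (a + 0)) + 0) into (b * (a + 0)), now ((b * (a + 0)) + 0)
step 2: add_zero (→) rewrites ((b * (a + 0)) + 0) into (b * (a + 0))
step 3: add_zero (→) rewrites (a + 0) into a, reaching cost 3 (bound 3)

(b * a)   [cost 3]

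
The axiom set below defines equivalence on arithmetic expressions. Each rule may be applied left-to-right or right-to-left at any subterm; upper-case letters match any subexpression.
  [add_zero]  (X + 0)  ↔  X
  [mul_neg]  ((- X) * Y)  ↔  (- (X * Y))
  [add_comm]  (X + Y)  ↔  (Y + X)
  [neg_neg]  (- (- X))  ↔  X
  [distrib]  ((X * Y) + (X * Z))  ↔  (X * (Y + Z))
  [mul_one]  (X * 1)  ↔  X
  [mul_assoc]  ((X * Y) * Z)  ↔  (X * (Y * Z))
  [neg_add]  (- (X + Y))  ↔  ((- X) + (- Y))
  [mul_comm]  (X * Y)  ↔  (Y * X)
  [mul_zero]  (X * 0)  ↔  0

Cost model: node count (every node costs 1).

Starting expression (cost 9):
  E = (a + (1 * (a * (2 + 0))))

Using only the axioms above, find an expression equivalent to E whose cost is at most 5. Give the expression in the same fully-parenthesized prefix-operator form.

(a + (a * 2))   [cost 5]

step 1: mul_comm (→) rewrites (1 * (a * (2 + 0))) into ((a * (2 + 0)) * 1), now (a + ((a * (2 + 0)) * 1))
step 2: mul_one (→) rewrites ((a * (2 + 0)) * 1) into (a * (2 + 0)), now (a + (a * (2 + 0)))
step 3: add_zero (→) rewrites (2 + 0) into 2, reaching cost 5 (bound 5)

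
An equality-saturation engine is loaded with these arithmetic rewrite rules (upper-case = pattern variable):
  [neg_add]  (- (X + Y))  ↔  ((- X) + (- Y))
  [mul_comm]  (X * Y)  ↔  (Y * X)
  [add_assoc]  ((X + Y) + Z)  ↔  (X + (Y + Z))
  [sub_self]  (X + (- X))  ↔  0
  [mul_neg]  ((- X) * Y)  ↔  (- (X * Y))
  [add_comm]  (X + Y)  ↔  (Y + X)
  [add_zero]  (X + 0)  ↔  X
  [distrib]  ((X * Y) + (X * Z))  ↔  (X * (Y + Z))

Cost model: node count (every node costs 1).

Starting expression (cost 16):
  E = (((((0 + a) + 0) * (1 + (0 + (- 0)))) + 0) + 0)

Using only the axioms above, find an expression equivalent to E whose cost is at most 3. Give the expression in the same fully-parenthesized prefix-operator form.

step 1: add_zero (→) rewrites ((((0 + a) + 0) * (1 + (0 + (- 0)))) + 0) into (((0 + a) + 0) * (1 + (0 + (- 0)))), now ((((0 + a) + 0) * (1 + (0 + (- 0)))) + 0)
step 2: add_comm (→) rewrites (0 + a) into (a + 0), now ((((a + 0) + 0) * (1 + (0 + (- 0)))) + 0)
step 3: add_zero (→) rewrites (a + 0) into a, now (((a + 0) * (1 + (0 + (- 0)))) + 0)
step 4: sub_self (→) rewrites (0 + (- 0)) into 0, now (((a + 0) * (1 + 0)) + 0)
step 5: add_zero (→) rewrites (a + 0) into a, now ((a * (1 + 0)) + 0)
step 6: add_zero (→) rewrites (1 + 0) into 1, now ((a * 1) + 0)
step 7: add_zero (→) rewrites ((a * 1) + 0) into (a * 1), reaching cost 3 (bound 3)

(a * 1)   [cost 3]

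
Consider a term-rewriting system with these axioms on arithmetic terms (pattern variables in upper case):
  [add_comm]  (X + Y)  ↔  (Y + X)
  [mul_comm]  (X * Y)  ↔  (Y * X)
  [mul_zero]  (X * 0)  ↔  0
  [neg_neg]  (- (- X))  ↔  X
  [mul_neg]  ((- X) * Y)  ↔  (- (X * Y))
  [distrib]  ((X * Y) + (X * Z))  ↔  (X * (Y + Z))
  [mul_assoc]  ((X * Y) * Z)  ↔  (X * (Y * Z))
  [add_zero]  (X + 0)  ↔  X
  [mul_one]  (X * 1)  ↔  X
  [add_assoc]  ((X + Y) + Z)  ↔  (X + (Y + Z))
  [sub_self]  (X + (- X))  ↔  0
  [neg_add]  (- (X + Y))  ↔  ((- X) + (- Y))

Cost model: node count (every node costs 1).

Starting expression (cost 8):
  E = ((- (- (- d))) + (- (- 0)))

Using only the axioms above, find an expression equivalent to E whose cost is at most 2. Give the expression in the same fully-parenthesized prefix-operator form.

(- d)   [cost 2]

step 1: neg_neg (→) rewrites (- (- (- d))) into (- d), now ((- d) + (- (- 0)))
step 2: neg_neg (→) rewrites (- (- 0)) into 0, now ((- d) + 0)
step 3: add_zero (→) rewrites ((- d) + 0) into (- d), reaching cost 2 (bound 2)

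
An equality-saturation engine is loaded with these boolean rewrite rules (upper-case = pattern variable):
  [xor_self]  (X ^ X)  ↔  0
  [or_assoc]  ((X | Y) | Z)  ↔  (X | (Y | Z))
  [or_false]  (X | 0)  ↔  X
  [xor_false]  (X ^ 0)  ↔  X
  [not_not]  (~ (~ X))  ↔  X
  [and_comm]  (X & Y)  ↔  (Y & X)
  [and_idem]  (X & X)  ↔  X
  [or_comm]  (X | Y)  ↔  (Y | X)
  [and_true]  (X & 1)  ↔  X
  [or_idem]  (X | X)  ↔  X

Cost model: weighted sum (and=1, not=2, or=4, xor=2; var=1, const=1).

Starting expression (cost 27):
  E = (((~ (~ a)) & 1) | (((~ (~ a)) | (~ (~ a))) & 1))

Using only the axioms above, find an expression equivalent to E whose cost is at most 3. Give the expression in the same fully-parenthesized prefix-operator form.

(a & 1)   [cost 3]

(1) ((~ (~ a)) | (~ (~ a)))  =[or_idem →]=  (~ (~ a))    ⊢ (((~ (~ a)) & 1) | ((~ (~ a)) & 1))
(2) (((~ (~ a)) & 1) | ((~ (~ a)) & 1))  =[or_idem →]=  ((~ (~ a)) & 1)
(3) (~ (~ a))  =[not_not →]=  a    ⊢ cost 3, within 3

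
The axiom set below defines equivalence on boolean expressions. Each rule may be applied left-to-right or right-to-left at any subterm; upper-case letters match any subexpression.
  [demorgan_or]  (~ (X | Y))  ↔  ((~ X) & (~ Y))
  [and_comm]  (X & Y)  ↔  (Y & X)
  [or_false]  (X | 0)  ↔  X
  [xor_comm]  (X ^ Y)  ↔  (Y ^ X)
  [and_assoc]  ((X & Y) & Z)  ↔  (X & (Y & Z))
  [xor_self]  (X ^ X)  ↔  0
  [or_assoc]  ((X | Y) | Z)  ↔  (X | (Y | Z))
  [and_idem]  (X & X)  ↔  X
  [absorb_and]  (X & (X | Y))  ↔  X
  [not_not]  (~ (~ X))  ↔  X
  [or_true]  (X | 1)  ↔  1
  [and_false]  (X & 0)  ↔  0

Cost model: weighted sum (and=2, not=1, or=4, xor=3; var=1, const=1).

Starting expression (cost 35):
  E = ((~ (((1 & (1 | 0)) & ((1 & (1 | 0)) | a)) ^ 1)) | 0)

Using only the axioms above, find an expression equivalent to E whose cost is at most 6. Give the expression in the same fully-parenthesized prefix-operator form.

1. [absorb_and →] ((1 & (1 | 0)) & ((1 & (1 | 0)) | a))  →  (1 & (1 | 0));  E = ((~ ((1 & (1 | 0)) ^ 1)) | 0)
2. [or_false →] ((~ ((1 & (1 | 0)) ^ 1)) | 0)  →  (~ ((1 & (1 | 0)) ^ 1))
3. [absorb_and →] (1 & (1 | 0))  →  1;  cost 6 ≤ 6, done

(~ (1 ^ 1))   [cost 6]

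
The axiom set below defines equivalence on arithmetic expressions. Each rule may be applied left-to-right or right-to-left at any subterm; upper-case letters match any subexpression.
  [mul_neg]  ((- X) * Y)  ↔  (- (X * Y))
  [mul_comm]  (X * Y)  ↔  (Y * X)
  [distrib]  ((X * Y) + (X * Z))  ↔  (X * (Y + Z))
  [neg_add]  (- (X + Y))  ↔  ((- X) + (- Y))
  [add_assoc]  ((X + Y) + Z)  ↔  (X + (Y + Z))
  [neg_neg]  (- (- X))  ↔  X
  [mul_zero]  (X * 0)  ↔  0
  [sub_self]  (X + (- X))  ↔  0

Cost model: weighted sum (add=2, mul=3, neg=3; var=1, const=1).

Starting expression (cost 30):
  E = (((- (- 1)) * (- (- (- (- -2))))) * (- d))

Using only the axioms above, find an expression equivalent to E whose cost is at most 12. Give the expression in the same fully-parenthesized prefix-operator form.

((1 * -2) * (- d))   [cost 12]

step 1: neg_neg (→) rewrites (- (- 1)) into 1, now ((1 * (- (- (- (- -2))))) * (- d))
step 2: neg_neg (→) rewrites (- (- -2)) into -2, now ((1 * (- (- -2))) * (- d))
step 3: neg_neg (→) rewrites (- (- -2)) into -2, reaching cost 12 (bound 12)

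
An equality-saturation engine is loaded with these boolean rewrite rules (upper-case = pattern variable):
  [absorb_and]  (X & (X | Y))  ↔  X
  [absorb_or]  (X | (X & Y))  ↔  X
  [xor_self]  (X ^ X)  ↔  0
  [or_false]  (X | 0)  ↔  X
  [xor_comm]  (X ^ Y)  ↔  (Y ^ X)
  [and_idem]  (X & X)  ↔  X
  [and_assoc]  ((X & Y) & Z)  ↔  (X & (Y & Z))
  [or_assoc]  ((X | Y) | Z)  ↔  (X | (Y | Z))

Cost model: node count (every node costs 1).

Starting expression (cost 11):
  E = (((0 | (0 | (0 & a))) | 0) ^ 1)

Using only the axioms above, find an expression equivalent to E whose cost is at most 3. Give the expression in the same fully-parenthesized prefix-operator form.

(1) (0 | (0 & a))  =[absorb_or →]=  0    ⊢ (((0 | 0) | 0) ^ 1)
(2) ((0 | 0) | 0)  =[or_false →]=  (0 | 0)    ⊢ ((0 | 0) ^ 1)
(3) (0 | 0)  =[or_false →]=  0    ⊢ cost 3, within 3

(0 ^ 1)   [cost 3]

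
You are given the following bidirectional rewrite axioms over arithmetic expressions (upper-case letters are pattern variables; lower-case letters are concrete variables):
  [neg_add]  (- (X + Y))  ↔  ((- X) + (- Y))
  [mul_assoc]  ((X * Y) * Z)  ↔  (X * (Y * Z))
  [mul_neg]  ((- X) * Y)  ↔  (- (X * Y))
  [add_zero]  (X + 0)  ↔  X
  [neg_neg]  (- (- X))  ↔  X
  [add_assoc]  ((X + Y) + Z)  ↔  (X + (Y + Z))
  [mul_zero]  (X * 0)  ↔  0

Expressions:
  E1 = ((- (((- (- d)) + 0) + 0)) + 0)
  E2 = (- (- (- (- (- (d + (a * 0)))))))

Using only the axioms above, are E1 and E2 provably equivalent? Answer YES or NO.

step 1: add_zero (→) rewrites ((- (((- (- d)) + 0) + 0)) + 0) into (- (((- (- d)) + 0) + 0))
step 2: add_zero (→) rewrites (((- (- d)) + 0) + 0) into ((- (- d)) + 0), now (- ((- (- d)) + 0))
step 3: neg_neg (→) rewrites (- (- d)) into d, now (- (d + 0))
step 4: neg_neg (←) rewrites (d + 0) into (- (- (d + 0))), now (- (- (- (d + 0))))
step 5: neg_neg (←) rewrites (- (- (- (d + 0)))) into (- (- (- (- (- (d + 0))))))
step 6: mul_zero (←) rewrites 0 into (a * 0), which is E2

YES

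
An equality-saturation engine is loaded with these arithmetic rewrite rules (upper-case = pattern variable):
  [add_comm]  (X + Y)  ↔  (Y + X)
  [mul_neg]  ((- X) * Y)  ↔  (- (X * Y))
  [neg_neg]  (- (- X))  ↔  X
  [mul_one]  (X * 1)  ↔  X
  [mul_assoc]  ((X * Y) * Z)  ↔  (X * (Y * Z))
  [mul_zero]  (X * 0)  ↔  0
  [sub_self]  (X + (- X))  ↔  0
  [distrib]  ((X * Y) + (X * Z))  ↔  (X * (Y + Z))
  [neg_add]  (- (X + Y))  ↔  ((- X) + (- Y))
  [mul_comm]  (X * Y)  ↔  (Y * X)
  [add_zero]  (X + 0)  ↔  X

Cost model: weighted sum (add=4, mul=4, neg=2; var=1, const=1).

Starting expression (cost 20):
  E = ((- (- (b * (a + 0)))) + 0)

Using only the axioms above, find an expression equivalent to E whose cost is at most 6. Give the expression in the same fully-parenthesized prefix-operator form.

1. [add_zero →] ((- (- (b * (a + 0)))) + 0)  →  (- (- (b * (a + 0))))
2. [add_zero →] (a + 0)  →  a;  E = (- (- (b * a)))
3. [neg_neg →] (- (- (b * a)))  →  (b * a);  cost 6 ≤ 6, done

(b * a)   [cost 6]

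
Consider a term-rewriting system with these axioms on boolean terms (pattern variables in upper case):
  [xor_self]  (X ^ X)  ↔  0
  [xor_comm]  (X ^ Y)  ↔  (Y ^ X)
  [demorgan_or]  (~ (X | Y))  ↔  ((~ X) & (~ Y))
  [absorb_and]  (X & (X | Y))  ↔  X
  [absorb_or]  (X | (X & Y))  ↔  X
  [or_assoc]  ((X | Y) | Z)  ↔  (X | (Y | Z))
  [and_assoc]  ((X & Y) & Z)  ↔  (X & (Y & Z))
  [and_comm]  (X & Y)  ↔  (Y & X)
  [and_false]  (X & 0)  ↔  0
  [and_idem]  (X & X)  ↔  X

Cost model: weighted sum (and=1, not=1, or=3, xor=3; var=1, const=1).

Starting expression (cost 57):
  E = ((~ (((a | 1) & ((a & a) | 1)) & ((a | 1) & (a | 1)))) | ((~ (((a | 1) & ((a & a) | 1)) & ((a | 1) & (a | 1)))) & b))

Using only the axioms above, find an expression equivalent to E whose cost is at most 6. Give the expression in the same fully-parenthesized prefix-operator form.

1. [absorb_or →] ((~ (((a | 1) & ((a & a) | 1)) & ((a | 1) & (a | 1)))) | ((~ (((a | 1) & ((a & a) | 1)) & ((a | 1) & (a | 1)))) & b))  →  (~ (((a | 1) & ((a & a) | 1)) & ((a | 1) & (a | 1))))
2. [and_idem →] (a & a)  →  a;  E = (~ (((a | 1) & (a | 1)) & ((a | 1) & (a | 1))))
3. [and_idem →] (((a | 1) & (a | 1)) & ((a | 1) & (a | 1)))  →  ((a | 1) & (a | 1));  E = (~ ((a | 1) & (a | 1)))
4. [and_idem →] ((a | 1) & (a | 1))  →  (a | 1);  cost 6 ≤ 6, done

(~ (a | 1))   [cost 6]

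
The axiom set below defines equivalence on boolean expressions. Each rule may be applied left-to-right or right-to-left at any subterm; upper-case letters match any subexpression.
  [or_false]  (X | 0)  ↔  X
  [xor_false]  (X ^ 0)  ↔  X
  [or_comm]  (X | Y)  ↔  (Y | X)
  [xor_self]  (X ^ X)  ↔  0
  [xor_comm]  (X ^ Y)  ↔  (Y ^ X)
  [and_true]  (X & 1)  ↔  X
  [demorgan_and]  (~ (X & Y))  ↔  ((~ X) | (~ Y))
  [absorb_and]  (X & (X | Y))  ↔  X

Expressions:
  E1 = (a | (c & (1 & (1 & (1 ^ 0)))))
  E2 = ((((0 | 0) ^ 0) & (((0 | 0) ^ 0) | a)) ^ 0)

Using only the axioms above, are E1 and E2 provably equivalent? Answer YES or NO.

The axioms are sound identities: if E1 ↔* E2 then E1 and E2 evaluate identically under any assignment.
Under a=0, c=1: E1 evaluates to 1, E2 to 0. Distinct ⇒ no rewrite sequence connects them.

NO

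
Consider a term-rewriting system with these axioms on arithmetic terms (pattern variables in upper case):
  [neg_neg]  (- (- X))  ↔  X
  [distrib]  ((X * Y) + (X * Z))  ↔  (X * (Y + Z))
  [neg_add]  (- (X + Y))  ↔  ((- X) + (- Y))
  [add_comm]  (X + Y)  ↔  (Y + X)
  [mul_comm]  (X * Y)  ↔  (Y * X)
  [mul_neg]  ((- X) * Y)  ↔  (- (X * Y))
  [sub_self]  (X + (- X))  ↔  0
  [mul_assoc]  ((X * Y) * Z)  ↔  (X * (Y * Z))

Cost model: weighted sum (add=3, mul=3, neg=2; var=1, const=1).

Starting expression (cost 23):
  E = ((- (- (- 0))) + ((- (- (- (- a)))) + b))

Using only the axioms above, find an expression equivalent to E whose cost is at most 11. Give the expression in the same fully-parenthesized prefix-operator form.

((- 0) + (a + b))   [cost 11]

step 1: neg_neg (→) rewrites (- (- (- (- a)))) into (- (- a)), now ((- (- (- 0))) + ((- (- a)) + b))
step 2: neg_neg (→) rewrites (- (- a)) into a, now ((- (- (- 0))) + (a + b))
step 3: neg_neg (→) rewrites (- (- (- 0))) into (- 0), reaching cost 11 (bound 11)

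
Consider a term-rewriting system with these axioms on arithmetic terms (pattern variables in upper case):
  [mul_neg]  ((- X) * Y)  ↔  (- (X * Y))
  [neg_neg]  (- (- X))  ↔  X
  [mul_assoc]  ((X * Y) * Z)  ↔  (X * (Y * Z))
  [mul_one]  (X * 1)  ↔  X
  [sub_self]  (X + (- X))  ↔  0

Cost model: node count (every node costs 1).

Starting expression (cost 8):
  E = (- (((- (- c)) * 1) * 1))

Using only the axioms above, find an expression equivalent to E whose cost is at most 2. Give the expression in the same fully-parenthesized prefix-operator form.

(- c)   [cost 2]

1. [mul_one →] (((- (- c)) * 1) * 1)  →  ((- (- c)) * 1);  E = (- ((- (- c)) * 1))
2. [mul_one →] ((- (- c)) * 1)  →  (- (- c));  E = (- (- (- c)))
3. [neg_neg →] (- (- c))  →  c;  cost 2 ≤ 2, done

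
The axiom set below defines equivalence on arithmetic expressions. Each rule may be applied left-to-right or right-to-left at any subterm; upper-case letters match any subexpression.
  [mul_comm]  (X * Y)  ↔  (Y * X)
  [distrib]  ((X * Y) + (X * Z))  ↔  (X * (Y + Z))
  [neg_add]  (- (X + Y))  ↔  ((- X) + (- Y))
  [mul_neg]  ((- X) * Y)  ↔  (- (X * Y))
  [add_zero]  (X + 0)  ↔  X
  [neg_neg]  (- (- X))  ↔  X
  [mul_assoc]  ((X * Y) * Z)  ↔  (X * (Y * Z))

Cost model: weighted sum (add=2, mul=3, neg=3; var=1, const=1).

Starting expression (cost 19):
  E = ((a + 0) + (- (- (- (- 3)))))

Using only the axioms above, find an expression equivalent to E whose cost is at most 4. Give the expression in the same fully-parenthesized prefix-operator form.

1. [neg_neg →] (- (- (- (- 3))))  →  (- (- 3));  E = ((a + 0) + (- (- 3)))
2. [add_zero →] (a + 0)  →  a;  E = (a + (- (- 3)))
3. [neg_neg →] (- (- 3))  →  3;  cost 4 ≤ 4, done

(a + 3)   [cost 4]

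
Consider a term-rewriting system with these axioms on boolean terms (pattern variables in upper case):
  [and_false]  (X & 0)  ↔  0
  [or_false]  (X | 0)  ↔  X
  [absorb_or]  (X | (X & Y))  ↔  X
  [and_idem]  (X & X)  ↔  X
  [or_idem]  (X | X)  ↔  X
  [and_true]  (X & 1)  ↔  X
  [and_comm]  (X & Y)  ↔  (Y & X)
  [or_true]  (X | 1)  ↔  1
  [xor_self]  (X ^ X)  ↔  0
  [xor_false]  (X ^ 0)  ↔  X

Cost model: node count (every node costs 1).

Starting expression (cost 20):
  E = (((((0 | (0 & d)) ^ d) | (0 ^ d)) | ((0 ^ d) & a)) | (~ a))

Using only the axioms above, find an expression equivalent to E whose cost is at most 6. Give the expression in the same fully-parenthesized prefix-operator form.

1. [absorb_or →] (0 | (0 & d))  →  0;  E = ((((0 ^ d) | (0 ^ d)) | ((0 ^ d) & a)) | (~ a))
2. [or_idem →] ((0 ^ d) | (0 ^ d))  →  (0 ^ d);  E = (((0 ^ d) | ((0 ^ d) & a)) | (~ a))
3. [absorb_or →] ((0 ^ d) | ((0 ^ d) & a))  →  (0 ^ d);  cost 6 ≤ 6, done

((0 ^ d) | (~ a))   [cost 6]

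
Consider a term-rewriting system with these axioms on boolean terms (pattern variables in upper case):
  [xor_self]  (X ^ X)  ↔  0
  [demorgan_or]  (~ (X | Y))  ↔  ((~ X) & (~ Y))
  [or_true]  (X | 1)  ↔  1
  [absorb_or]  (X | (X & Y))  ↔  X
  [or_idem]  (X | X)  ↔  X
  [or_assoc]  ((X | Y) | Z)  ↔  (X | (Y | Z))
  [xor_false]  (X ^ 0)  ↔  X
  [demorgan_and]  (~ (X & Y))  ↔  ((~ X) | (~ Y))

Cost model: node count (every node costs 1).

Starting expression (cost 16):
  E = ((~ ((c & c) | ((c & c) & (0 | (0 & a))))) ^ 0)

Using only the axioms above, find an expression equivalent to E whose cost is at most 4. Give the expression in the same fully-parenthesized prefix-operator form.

(~ (c & c))   [cost 4]

step 1: absorb_or (→) rewrites (0 | (0 & a)) into 0, now ((~ ((c & c) | ((c & c) & 0))) ^ 0)
step 2: absorb_or (→) rewrites ((c & c) | ((c & c) & 0)) into (c & c), now ((~ (c & c)) ^ 0)
step 3: xor_false (→) rewrites ((~ (c & c)) ^ 0) into (~ (c & c)), reaching cost 4 (bound 4)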